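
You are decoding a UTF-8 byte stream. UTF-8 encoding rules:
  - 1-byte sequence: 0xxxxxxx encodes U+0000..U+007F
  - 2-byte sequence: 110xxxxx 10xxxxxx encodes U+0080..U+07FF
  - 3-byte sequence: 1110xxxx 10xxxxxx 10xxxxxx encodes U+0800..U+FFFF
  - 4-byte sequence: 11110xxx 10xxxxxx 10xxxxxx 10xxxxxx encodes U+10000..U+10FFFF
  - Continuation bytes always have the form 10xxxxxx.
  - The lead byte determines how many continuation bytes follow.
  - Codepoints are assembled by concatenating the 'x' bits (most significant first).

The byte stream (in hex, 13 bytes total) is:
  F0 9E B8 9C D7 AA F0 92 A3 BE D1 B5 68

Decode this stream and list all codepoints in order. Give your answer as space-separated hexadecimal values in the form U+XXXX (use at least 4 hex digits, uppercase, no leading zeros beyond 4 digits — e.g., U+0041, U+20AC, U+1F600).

Byte[0]=F0: 4-byte lead, need 3 cont bytes. acc=0x0
Byte[1]=9E: continuation. acc=(acc<<6)|0x1E=0x1E
Byte[2]=B8: continuation. acc=(acc<<6)|0x38=0x7B8
Byte[3]=9C: continuation. acc=(acc<<6)|0x1C=0x1EE1C
Completed: cp=U+1EE1C (starts at byte 0)
Byte[4]=D7: 2-byte lead, need 1 cont bytes. acc=0x17
Byte[5]=AA: continuation. acc=(acc<<6)|0x2A=0x5EA
Completed: cp=U+05EA (starts at byte 4)
Byte[6]=F0: 4-byte lead, need 3 cont bytes. acc=0x0
Byte[7]=92: continuation. acc=(acc<<6)|0x12=0x12
Byte[8]=A3: continuation. acc=(acc<<6)|0x23=0x4A3
Byte[9]=BE: continuation. acc=(acc<<6)|0x3E=0x128FE
Completed: cp=U+128FE (starts at byte 6)
Byte[10]=D1: 2-byte lead, need 1 cont bytes. acc=0x11
Byte[11]=B5: continuation. acc=(acc<<6)|0x35=0x475
Completed: cp=U+0475 (starts at byte 10)
Byte[12]=68: 1-byte ASCII. cp=U+0068

Answer: U+1EE1C U+05EA U+128FE U+0475 U+0068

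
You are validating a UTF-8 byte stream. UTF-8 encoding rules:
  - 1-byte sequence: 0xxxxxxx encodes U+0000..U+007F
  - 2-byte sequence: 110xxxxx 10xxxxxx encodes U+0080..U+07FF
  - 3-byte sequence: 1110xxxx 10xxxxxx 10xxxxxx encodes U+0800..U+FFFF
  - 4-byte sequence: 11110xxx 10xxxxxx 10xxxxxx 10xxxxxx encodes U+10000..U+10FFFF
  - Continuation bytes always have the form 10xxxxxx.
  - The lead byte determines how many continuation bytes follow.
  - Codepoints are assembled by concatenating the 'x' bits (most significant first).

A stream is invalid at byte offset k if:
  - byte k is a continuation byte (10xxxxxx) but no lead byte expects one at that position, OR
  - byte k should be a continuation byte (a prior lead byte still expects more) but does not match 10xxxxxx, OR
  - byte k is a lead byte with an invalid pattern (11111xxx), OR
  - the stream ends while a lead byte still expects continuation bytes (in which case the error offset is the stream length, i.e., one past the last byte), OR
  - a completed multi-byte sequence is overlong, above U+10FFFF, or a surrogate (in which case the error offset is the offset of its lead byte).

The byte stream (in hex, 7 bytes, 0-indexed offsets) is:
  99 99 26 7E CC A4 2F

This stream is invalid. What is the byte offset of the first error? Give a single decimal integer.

Answer: 0

Derivation:
Byte[0]=99: INVALID lead byte (not 0xxx/110x/1110/11110)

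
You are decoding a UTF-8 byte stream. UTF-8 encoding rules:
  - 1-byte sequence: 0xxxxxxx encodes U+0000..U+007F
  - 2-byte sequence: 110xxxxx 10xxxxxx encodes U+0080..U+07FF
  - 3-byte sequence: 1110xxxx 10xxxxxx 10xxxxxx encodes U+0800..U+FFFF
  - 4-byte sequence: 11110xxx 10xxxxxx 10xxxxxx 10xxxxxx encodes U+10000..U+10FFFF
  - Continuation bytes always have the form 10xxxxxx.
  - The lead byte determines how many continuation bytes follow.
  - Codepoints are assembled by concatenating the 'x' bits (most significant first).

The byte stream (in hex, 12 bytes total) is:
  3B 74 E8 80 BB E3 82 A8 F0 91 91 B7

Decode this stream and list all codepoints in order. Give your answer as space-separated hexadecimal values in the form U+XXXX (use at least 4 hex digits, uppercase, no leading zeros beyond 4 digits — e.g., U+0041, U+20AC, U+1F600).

Answer: U+003B U+0074 U+803B U+30A8 U+11477

Derivation:
Byte[0]=3B: 1-byte ASCII. cp=U+003B
Byte[1]=74: 1-byte ASCII. cp=U+0074
Byte[2]=E8: 3-byte lead, need 2 cont bytes. acc=0x8
Byte[3]=80: continuation. acc=(acc<<6)|0x00=0x200
Byte[4]=BB: continuation. acc=(acc<<6)|0x3B=0x803B
Completed: cp=U+803B (starts at byte 2)
Byte[5]=E3: 3-byte lead, need 2 cont bytes. acc=0x3
Byte[6]=82: continuation. acc=(acc<<6)|0x02=0xC2
Byte[7]=A8: continuation. acc=(acc<<6)|0x28=0x30A8
Completed: cp=U+30A8 (starts at byte 5)
Byte[8]=F0: 4-byte lead, need 3 cont bytes. acc=0x0
Byte[9]=91: continuation. acc=(acc<<6)|0x11=0x11
Byte[10]=91: continuation. acc=(acc<<6)|0x11=0x451
Byte[11]=B7: continuation. acc=(acc<<6)|0x37=0x11477
Completed: cp=U+11477 (starts at byte 8)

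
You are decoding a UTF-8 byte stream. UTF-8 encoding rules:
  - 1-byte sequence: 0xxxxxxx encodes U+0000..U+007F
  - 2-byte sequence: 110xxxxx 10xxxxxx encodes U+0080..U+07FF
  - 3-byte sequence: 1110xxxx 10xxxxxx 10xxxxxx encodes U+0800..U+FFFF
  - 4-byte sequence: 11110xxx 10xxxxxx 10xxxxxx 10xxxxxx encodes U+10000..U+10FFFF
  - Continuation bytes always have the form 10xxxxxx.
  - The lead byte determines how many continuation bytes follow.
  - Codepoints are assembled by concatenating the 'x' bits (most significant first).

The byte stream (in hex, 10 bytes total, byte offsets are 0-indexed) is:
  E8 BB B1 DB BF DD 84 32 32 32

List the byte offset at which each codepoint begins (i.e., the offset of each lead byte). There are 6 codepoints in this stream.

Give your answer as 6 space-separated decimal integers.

Answer: 0 3 5 7 8 9

Derivation:
Byte[0]=E8: 3-byte lead, need 2 cont bytes. acc=0x8
Byte[1]=BB: continuation. acc=(acc<<6)|0x3B=0x23B
Byte[2]=B1: continuation. acc=(acc<<6)|0x31=0x8EF1
Completed: cp=U+8EF1 (starts at byte 0)
Byte[3]=DB: 2-byte lead, need 1 cont bytes. acc=0x1B
Byte[4]=BF: continuation. acc=(acc<<6)|0x3F=0x6FF
Completed: cp=U+06FF (starts at byte 3)
Byte[5]=DD: 2-byte lead, need 1 cont bytes. acc=0x1D
Byte[6]=84: continuation. acc=(acc<<6)|0x04=0x744
Completed: cp=U+0744 (starts at byte 5)
Byte[7]=32: 1-byte ASCII. cp=U+0032
Byte[8]=32: 1-byte ASCII. cp=U+0032
Byte[9]=32: 1-byte ASCII. cp=U+0032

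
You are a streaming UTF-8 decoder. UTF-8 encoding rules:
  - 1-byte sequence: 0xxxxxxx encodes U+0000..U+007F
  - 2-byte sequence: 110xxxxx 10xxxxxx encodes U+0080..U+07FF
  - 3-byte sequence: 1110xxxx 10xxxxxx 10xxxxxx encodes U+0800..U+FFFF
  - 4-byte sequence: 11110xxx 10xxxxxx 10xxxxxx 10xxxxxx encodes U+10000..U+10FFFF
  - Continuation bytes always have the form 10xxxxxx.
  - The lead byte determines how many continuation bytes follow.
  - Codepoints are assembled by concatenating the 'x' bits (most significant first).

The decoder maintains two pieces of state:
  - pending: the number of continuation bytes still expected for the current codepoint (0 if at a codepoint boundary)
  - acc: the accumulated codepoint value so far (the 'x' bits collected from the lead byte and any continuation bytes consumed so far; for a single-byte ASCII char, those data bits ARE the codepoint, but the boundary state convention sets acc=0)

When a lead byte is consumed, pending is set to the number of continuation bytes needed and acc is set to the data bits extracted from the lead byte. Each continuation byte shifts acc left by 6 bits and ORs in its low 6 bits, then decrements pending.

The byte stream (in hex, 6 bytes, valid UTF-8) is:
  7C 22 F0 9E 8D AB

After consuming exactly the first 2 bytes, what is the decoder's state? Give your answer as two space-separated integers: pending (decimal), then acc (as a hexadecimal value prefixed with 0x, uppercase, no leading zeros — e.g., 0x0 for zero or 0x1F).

Byte[0]=7C: 1-byte. pending=0, acc=0x0
Byte[1]=22: 1-byte. pending=0, acc=0x0

Answer: 0 0x0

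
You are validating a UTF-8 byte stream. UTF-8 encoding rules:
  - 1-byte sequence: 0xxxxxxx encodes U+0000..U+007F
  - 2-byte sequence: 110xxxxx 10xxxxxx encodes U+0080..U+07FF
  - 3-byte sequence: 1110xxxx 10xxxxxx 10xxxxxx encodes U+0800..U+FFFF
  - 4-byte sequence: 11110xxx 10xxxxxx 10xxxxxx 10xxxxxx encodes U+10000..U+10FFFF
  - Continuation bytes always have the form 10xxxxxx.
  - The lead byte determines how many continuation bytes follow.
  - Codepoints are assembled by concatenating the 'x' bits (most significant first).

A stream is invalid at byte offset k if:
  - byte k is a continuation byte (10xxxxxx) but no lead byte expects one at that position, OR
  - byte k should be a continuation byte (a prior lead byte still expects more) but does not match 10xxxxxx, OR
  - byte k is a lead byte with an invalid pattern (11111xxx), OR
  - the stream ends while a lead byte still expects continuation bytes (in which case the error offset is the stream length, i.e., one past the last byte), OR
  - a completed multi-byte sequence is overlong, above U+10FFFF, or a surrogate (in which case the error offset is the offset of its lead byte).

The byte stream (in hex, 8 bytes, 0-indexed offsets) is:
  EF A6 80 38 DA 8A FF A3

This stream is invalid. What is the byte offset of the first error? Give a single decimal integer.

Byte[0]=EF: 3-byte lead, need 2 cont bytes. acc=0xF
Byte[1]=A6: continuation. acc=(acc<<6)|0x26=0x3E6
Byte[2]=80: continuation. acc=(acc<<6)|0x00=0xF980
Completed: cp=U+F980 (starts at byte 0)
Byte[3]=38: 1-byte ASCII. cp=U+0038
Byte[4]=DA: 2-byte lead, need 1 cont bytes. acc=0x1A
Byte[5]=8A: continuation. acc=(acc<<6)|0x0A=0x68A
Completed: cp=U+068A (starts at byte 4)
Byte[6]=FF: INVALID lead byte (not 0xxx/110x/1110/11110)

Answer: 6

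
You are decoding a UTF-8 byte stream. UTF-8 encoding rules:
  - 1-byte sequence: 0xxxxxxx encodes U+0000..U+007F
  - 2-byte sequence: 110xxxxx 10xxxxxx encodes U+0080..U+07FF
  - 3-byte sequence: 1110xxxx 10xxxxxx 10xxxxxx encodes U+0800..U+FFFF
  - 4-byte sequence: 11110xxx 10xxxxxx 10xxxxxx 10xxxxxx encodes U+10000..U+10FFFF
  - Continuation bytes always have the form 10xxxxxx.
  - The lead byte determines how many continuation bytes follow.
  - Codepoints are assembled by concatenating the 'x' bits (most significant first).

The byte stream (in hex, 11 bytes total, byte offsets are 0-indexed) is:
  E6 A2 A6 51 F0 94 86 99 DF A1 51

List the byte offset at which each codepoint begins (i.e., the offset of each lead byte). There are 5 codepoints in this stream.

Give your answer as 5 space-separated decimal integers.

Answer: 0 3 4 8 10

Derivation:
Byte[0]=E6: 3-byte lead, need 2 cont bytes. acc=0x6
Byte[1]=A2: continuation. acc=(acc<<6)|0x22=0x1A2
Byte[2]=A6: continuation. acc=(acc<<6)|0x26=0x68A6
Completed: cp=U+68A6 (starts at byte 0)
Byte[3]=51: 1-byte ASCII. cp=U+0051
Byte[4]=F0: 4-byte lead, need 3 cont bytes. acc=0x0
Byte[5]=94: continuation. acc=(acc<<6)|0x14=0x14
Byte[6]=86: continuation. acc=(acc<<6)|0x06=0x506
Byte[7]=99: continuation. acc=(acc<<6)|0x19=0x14199
Completed: cp=U+14199 (starts at byte 4)
Byte[8]=DF: 2-byte lead, need 1 cont bytes. acc=0x1F
Byte[9]=A1: continuation. acc=(acc<<6)|0x21=0x7E1
Completed: cp=U+07E1 (starts at byte 8)
Byte[10]=51: 1-byte ASCII. cp=U+0051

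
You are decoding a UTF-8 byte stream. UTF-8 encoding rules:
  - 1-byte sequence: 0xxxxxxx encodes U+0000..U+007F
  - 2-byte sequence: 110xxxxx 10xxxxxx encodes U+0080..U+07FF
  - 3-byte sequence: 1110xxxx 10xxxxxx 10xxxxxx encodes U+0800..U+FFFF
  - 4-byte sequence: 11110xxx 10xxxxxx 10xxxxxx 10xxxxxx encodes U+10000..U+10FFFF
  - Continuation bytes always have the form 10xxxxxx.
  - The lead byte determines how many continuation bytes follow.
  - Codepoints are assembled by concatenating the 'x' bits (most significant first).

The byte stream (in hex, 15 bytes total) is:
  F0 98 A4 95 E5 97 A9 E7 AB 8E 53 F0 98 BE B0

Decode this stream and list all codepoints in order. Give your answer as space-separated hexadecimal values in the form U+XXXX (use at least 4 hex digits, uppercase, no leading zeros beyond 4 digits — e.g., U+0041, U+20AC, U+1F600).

Answer: U+18915 U+55E9 U+7ACE U+0053 U+18FB0

Derivation:
Byte[0]=F0: 4-byte lead, need 3 cont bytes. acc=0x0
Byte[1]=98: continuation. acc=(acc<<6)|0x18=0x18
Byte[2]=A4: continuation. acc=(acc<<6)|0x24=0x624
Byte[3]=95: continuation. acc=(acc<<6)|0x15=0x18915
Completed: cp=U+18915 (starts at byte 0)
Byte[4]=E5: 3-byte lead, need 2 cont bytes. acc=0x5
Byte[5]=97: continuation. acc=(acc<<6)|0x17=0x157
Byte[6]=A9: continuation. acc=(acc<<6)|0x29=0x55E9
Completed: cp=U+55E9 (starts at byte 4)
Byte[7]=E7: 3-byte lead, need 2 cont bytes. acc=0x7
Byte[8]=AB: continuation. acc=(acc<<6)|0x2B=0x1EB
Byte[9]=8E: continuation. acc=(acc<<6)|0x0E=0x7ACE
Completed: cp=U+7ACE (starts at byte 7)
Byte[10]=53: 1-byte ASCII. cp=U+0053
Byte[11]=F0: 4-byte lead, need 3 cont bytes. acc=0x0
Byte[12]=98: continuation. acc=(acc<<6)|0x18=0x18
Byte[13]=BE: continuation. acc=(acc<<6)|0x3E=0x63E
Byte[14]=B0: continuation. acc=(acc<<6)|0x30=0x18FB0
Completed: cp=U+18FB0 (starts at byte 11)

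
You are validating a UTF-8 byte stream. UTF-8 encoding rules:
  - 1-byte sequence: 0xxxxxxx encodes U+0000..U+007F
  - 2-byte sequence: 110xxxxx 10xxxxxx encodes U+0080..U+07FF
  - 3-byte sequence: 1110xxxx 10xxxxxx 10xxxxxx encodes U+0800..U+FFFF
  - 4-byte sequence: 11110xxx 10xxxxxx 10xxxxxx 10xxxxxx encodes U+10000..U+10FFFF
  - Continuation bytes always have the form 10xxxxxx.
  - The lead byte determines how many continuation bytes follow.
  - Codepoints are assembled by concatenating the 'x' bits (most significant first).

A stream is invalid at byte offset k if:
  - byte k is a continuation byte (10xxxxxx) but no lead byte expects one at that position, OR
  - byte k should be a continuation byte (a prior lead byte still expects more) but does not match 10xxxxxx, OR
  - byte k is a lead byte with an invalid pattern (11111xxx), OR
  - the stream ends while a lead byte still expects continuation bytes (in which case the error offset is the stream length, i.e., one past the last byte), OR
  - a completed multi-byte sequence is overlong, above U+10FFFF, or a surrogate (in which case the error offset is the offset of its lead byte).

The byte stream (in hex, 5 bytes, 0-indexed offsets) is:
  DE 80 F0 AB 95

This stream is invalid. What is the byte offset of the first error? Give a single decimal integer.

Byte[0]=DE: 2-byte lead, need 1 cont bytes. acc=0x1E
Byte[1]=80: continuation. acc=(acc<<6)|0x00=0x780
Completed: cp=U+0780 (starts at byte 0)
Byte[2]=F0: 4-byte lead, need 3 cont bytes. acc=0x0
Byte[3]=AB: continuation. acc=(acc<<6)|0x2B=0x2B
Byte[4]=95: continuation. acc=(acc<<6)|0x15=0xAD5
Byte[5]: stream ended, expected continuation. INVALID

Answer: 5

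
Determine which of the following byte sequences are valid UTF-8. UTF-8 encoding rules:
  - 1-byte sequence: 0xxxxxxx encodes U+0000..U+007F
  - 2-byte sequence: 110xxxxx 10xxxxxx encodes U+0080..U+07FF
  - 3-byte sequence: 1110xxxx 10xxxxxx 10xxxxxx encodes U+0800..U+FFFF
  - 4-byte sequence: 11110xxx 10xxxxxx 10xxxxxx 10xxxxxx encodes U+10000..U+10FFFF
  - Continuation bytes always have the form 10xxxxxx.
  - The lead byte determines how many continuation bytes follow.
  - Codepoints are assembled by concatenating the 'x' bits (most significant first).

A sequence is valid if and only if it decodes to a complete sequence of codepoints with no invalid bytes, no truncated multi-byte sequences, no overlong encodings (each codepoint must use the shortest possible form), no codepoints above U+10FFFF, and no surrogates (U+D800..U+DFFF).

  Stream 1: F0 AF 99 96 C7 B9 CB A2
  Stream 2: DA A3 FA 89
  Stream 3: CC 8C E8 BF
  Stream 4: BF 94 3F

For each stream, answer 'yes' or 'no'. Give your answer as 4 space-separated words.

Stream 1: decodes cleanly. VALID
Stream 2: error at byte offset 2. INVALID
Stream 3: error at byte offset 4. INVALID
Stream 4: error at byte offset 0. INVALID

Answer: yes no no no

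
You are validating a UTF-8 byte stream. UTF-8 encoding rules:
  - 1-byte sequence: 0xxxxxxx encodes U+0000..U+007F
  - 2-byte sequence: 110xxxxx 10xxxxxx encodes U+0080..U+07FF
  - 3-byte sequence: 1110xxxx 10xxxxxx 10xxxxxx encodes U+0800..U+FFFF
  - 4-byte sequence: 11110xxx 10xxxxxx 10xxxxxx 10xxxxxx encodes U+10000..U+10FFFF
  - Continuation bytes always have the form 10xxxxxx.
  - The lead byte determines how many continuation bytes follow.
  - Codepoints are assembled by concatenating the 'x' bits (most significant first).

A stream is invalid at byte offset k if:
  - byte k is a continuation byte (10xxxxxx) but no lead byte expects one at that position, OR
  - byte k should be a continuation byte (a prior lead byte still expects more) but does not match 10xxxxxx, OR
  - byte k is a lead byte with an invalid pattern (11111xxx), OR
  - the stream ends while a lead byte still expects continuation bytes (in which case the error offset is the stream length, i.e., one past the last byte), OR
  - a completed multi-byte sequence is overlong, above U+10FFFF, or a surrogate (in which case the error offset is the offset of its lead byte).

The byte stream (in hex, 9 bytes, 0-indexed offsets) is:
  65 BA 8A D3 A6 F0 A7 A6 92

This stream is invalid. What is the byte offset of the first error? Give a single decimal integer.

Byte[0]=65: 1-byte ASCII. cp=U+0065
Byte[1]=BA: INVALID lead byte (not 0xxx/110x/1110/11110)

Answer: 1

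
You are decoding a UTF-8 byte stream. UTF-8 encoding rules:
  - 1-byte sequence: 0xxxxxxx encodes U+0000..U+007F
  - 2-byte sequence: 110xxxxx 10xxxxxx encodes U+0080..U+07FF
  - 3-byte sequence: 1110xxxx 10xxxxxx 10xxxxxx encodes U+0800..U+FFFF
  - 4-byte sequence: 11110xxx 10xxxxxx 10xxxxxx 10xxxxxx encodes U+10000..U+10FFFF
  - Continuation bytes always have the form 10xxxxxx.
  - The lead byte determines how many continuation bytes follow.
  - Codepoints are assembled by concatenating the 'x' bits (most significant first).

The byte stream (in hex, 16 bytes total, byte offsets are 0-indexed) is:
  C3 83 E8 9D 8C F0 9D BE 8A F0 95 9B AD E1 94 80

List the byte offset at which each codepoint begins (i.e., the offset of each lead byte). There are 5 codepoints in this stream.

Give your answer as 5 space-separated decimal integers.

Answer: 0 2 5 9 13

Derivation:
Byte[0]=C3: 2-byte lead, need 1 cont bytes. acc=0x3
Byte[1]=83: continuation. acc=(acc<<6)|0x03=0xC3
Completed: cp=U+00C3 (starts at byte 0)
Byte[2]=E8: 3-byte lead, need 2 cont bytes. acc=0x8
Byte[3]=9D: continuation. acc=(acc<<6)|0x1D=0x21D
Byte[4]=8C: continuation. acc=(acc<<6)|0x0C=0x874C
Completed: cp=U+874C (starts at byte 2)
Byte[5]=F0: 4-byte lead, need 3 cont bytes. acc=0x0
Byte[6]=9D: continuation. acc=(acc<<6)|0x1D=0x1D
Byte[7]=BE: continuation. acc=(acc<<6)|0x3E=0x77E
Byte[8]=8A: continuation. acc=(acc<<6)|0x0A=0x1DF8A
Completed: cp=U+1DF8A (starts at byte 5)
Byte[9]=F0: 4-byte lead, need 3 cont bytes. acc=0x0
Byte[10]=95: continuation. acc=(acc<<6)|0x15=0x15
Byte[11]=9B: continuation. acc=(acc<<6)|0x1B=0x55B
Byte[12]=AD: continuation. acc=(acc<<6)|0x2D=0x156ED
Completed: cp=U+156ED (starts at byte 9)
Byte[13]=E1: 3-byte lead, need 2 cont bytes. acc=0x1
Byte[14]=94: continuation. acc=(acc<<6)|0x14=0x54
Byte[15]=80: continuation. acc=(acc<<6)|0x00=0x1500
Completed: cp=U+1500 (starts at byte 13)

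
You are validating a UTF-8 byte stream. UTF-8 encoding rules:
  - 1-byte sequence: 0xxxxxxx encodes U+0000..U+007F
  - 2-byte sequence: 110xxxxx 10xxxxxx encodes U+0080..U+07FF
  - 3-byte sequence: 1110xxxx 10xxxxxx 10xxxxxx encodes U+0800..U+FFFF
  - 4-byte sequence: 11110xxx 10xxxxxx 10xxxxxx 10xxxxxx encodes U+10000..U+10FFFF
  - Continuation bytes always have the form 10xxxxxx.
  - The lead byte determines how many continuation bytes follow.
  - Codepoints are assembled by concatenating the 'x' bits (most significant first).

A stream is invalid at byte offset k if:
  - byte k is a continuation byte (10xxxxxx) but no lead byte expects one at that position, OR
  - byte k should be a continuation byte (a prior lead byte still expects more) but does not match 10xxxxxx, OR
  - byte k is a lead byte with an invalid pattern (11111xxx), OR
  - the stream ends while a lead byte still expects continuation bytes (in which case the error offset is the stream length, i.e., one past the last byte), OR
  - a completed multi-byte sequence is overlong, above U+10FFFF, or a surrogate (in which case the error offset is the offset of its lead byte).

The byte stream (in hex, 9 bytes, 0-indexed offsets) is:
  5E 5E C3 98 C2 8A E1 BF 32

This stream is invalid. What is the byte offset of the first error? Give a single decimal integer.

Byte[0]=5E: 1-byte ASCII. cp=U+005E
Byte[1]=5E: 1-byte ASCII. cp=U+005E
Byte[2]=C3: 2-byte lead, need 1 cont bytes. acc=0x3
Byte[3]=98: continuation. acc=(acc<<6)|0x18=0xD8
Completed: cp=U+00D8 (starts at byte 2)
Byte[4]=C2: 2-byte lead, need 1 cont bytes. acc=0x2
Byte[5]=8A: continuation. acc=(acc<<6)|0x0A=0x8A
Completed: cp=U+008A (starts at byte 4)
Byte[6]=E1: 3-byte lead, need 2 cont bytes. acc=0x1
Byte[7]=BF: continuation. acc=(acc<<6)|0x3F=0x7F
Byte[8]=32: expected 10xxxxxx continuation. INVALID

Answer: 8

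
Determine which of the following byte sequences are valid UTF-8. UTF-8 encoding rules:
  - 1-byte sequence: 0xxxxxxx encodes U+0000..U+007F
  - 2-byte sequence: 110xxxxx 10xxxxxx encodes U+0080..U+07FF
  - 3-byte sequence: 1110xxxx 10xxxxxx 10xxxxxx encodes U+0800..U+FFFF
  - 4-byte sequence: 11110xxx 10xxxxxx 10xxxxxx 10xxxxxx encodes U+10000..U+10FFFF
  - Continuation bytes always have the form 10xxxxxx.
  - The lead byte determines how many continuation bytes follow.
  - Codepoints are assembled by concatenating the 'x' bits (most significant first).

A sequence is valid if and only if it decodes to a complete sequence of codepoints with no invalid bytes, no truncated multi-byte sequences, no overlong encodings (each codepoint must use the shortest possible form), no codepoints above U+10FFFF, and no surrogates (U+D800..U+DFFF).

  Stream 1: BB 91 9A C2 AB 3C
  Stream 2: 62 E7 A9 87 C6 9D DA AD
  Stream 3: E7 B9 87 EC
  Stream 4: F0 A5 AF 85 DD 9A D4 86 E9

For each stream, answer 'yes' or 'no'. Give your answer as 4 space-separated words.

Answer: no yes no no

Derivation:
Stream 1: error at byte offset 0. INVALID
Stream 2: decodes cleanly. VALID
Stream 3: error at byte offset 4. INVALID
Stream 4: error at byte offset 9. INVALID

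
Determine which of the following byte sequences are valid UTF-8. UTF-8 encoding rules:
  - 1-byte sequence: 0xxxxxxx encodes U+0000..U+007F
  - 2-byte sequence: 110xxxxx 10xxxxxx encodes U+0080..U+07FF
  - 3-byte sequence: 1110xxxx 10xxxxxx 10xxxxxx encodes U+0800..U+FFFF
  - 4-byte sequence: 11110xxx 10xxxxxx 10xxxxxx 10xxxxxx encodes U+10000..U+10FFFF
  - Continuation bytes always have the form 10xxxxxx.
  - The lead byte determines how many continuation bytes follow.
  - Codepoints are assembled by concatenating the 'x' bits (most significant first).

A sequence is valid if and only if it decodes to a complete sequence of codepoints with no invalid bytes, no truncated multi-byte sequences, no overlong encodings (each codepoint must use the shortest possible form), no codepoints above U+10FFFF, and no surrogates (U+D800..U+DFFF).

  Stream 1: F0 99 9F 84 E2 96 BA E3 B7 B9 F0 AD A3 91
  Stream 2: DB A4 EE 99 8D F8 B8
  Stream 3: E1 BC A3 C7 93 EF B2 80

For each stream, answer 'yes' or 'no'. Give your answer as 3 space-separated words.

Answer: yes no yes

Derivation:
Stream 1: decodes cleanly. VALID
Stream 2: error at byte offset 5. INVALID
Stream 3: decodes cleanly. VALID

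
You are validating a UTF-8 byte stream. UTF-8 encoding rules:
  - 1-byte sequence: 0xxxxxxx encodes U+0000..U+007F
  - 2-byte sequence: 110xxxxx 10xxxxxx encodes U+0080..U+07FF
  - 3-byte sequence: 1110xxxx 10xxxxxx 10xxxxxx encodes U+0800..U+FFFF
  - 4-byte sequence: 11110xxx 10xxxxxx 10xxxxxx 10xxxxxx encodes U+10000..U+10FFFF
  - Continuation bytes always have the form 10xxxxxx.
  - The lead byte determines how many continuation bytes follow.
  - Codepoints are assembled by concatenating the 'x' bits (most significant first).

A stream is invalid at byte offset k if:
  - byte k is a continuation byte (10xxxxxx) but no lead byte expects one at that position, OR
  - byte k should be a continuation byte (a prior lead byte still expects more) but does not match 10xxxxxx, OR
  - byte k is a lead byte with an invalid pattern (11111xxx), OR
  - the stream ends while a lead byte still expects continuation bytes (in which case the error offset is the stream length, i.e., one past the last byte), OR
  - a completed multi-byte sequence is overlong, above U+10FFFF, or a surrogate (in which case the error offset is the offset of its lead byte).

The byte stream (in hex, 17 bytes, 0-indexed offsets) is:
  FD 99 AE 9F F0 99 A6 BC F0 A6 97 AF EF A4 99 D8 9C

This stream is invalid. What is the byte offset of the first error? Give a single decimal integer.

Answer: 0

Derivation:
Byte[0]=FD: INVALID lead byte (not 0xxx/110x/1110/11110)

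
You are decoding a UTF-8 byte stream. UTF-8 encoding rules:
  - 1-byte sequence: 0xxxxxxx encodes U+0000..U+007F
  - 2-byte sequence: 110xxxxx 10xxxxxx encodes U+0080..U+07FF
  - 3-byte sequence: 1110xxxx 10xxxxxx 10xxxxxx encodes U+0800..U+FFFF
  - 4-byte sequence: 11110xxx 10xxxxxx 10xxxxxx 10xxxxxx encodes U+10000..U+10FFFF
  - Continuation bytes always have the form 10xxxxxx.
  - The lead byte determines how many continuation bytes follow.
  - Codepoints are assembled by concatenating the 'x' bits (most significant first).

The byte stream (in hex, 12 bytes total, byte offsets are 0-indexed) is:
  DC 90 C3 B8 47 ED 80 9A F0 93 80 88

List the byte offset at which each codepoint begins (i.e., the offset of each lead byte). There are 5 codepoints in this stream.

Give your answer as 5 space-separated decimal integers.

Byte[0]=DC: 2-byte lead, need 1 cont bytes. acc=0x1C
Byte[1]=90: continuation. acc=(acc<<6)|0x10=0x710
Completed: cp=U+0710 (starts at byte 0)
Byte[2]=C3: 2-byte lead, need 1 cont bytes. acc=0x3
Byte[3]=B8: continuation. acc=(acc<<6)|0x38=0xF8
Completed: cp=U+00F8 (starts at byte 2)
Byte[4]=47: 1-byte ASCII. cp=U+0047
Byte[5]=ED: 3-byte lead, need 2 cont bytes. acc=0xD
Byte[6]=80: continuation. acc=(acc<<6)|0x00=0x340
Byte[7]=9A: continuation. acc=(acc<<6)|0x1A=0xD01A
Completed: cp=U+D01A (starts at byte 5)
Byte[8]=F0: 4-byte lead, need 3 cont bytes. acc=0x0
Byte[9]=93: continuation. acc=(acc<<6)|0x13=0x13
Byte[10]=80: continuation. acc=(acc<<6)|0x00=0x4C0
Byte[11]=88: continuation. acc=(acc<<6)|0x08=0x13008
Completed: cp=U+13008 (starts at byte 8)

Answer: 0 2 4 5 8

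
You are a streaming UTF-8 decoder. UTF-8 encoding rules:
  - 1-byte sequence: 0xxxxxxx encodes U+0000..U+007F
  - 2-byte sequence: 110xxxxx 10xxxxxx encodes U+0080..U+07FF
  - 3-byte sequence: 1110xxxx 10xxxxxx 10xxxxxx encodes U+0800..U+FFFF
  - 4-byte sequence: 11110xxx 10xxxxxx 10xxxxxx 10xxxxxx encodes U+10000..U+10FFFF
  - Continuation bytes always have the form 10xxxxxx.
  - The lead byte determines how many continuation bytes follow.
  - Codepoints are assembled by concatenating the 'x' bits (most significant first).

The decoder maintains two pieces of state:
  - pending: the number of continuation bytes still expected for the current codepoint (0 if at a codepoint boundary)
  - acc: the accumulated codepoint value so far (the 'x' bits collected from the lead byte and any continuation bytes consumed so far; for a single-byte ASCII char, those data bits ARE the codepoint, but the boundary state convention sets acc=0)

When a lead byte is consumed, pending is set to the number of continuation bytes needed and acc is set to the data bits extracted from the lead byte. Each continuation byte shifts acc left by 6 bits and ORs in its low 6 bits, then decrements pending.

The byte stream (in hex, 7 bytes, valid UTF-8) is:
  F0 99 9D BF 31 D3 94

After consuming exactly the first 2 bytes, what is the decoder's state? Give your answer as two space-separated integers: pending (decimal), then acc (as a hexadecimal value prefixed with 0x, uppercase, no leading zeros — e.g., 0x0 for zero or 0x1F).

Answer: 2 0x19

Derivation:
Byte[0]=F0: 4-byte lead. pending=3, acc=0x0
Byte[1]=99: continuation. acc=(acc<<6)|0x19=0x19, pending=2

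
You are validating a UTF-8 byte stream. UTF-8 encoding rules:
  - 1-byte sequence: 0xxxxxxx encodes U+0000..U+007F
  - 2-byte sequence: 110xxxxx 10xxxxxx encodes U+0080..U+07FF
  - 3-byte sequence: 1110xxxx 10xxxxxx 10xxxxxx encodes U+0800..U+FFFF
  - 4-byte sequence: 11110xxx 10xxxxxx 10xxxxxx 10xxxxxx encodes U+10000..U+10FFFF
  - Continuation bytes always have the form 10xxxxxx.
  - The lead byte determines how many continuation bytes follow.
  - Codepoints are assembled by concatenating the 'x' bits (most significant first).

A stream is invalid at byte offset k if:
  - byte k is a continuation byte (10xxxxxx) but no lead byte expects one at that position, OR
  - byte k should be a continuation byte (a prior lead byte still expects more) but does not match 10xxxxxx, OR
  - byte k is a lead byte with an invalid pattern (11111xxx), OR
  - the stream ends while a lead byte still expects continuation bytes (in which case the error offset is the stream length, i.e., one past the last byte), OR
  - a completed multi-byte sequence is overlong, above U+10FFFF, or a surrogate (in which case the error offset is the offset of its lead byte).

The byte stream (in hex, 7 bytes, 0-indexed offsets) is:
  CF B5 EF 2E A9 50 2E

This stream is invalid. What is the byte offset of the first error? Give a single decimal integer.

Answer: 3

Derivation:
Byte[0]=CF: 2-byte lead, need 1 cont bytes. acc=0xF
Byte[1]=B5: continuation. acc=(acc<<6)|0x35=0x3F5
Completed: cp=U+03F5 (starts at byte 0)
Byte[2]=EF: 3-byte lead, need 2 cont bytes. acc=0xF
Byte[3]=2E: expected 10xxxxxx continuation. INVALID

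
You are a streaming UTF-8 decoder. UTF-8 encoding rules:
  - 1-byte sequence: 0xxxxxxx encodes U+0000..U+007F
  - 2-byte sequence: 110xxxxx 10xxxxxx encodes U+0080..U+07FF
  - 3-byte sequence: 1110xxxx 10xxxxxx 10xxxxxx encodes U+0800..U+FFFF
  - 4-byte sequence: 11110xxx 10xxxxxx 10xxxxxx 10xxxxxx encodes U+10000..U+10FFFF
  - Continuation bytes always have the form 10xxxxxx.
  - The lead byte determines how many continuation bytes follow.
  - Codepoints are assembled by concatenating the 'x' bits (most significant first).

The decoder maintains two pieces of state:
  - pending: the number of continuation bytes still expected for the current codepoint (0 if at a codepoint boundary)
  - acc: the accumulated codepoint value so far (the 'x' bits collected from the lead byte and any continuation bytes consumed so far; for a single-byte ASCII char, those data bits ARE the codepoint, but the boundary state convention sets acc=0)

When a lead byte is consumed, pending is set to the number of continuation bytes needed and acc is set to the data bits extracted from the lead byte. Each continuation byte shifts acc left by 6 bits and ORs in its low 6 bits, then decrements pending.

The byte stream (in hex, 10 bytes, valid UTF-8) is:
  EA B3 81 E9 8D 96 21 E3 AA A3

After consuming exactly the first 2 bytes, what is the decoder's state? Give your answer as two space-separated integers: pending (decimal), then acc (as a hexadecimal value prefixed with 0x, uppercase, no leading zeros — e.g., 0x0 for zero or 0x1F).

Byte[0]=EA: 3-byte lead. pending=2, acc=0xA
Byte[1]=B3: continuation. acc=(acc<<6)|0x33=0x2B3, pending=1

Answer: 1 0x2B3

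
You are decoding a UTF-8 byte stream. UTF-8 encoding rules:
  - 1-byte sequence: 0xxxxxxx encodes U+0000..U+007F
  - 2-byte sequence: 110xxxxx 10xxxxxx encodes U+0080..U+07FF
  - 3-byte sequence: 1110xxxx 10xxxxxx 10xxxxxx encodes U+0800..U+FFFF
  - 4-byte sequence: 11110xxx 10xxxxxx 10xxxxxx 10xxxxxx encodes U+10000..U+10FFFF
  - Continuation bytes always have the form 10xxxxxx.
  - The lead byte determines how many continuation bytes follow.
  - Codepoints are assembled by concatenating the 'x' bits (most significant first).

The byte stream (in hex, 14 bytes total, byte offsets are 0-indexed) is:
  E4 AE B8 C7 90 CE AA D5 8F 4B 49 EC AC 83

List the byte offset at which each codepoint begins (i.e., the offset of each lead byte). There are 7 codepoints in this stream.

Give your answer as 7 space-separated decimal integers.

Byte[0]=E4: 3-byte lead, need 2 cont bytes. acc=0x4
Byte[1]=AE: continuation. acc=(acc<<6)|0x2E=0x12E
Byte[2]=B8: continuation. acc=(acc<<6)|0x38=0x4BB8
Completed: cp=U+4BB8 (starts at byte 0)
Byte[3]=C7: 2-byte lead, need 1 cont bytes. acc=0x7
Byte[4]=90: continuation. acc=(acc<<6)|0x10=0x1D0
Completed: cp=U+01D0 (starts at byte 3)
Byte[5]=CE: 2-byte lead, need 1 cont bytes. acc=0xE
Byte[6]=AA: continuation. acc=(acc<<6)|0x2A=0x3AA
Completed: cp=U+03AA (starts at byte 5)
Byte[7]=D5: 2-byte lead, need 1 cont bytes. acc=0x15
Byte[8]=8F: continuation. acc=(acc<<6)|0x0F=0x54F
Completed: cp=U+054F (starts at byte 7)
Byte[9]=4B: 1-byte ASCII. cp=U+004B
Byte[10]=49: 1-byte ASCII. cp=U+0049
Byte[11]=EC: 3-byte lead, need 2 cont bytes. acc=0xC
Byte[12]=AC: continuation. acc=(acc<<6)|0x2C=0x32C
Byte[13]=83: continuation. acc=(acc<<6)|0x03=0xCB03
Completed: cp=U+CB03 (starts at byte 11)

Answer: 0 3 5 7 9 10 11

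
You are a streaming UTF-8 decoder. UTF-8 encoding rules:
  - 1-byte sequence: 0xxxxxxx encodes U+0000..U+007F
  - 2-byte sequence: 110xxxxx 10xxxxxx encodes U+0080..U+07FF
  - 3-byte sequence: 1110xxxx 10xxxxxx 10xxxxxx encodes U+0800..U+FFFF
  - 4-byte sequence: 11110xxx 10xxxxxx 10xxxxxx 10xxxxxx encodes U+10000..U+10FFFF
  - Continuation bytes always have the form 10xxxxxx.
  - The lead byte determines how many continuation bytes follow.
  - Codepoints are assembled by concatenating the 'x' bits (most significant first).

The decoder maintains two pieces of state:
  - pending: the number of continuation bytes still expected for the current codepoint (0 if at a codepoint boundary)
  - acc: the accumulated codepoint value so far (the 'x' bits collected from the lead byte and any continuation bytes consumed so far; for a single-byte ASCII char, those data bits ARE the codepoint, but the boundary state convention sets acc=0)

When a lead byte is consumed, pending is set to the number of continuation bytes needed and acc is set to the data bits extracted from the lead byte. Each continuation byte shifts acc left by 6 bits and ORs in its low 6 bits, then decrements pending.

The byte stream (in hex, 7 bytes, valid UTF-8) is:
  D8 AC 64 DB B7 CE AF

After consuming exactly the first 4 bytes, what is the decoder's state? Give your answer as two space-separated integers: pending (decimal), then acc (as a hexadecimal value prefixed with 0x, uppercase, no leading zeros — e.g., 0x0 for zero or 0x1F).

Answer: 1 0x1B

Derivation:
Byte[0]=D8: 2-byte lead. pending=1, acc=0x18
Byte[1]=AC: continuation. acc=(acc<<6)|0x2C=0x62C, pending=0
Byte[2]=64: 1-byte. pending=0, acc=0x0
Byte[3]=DB: 2-byte lead. pending=1, acc=0x1B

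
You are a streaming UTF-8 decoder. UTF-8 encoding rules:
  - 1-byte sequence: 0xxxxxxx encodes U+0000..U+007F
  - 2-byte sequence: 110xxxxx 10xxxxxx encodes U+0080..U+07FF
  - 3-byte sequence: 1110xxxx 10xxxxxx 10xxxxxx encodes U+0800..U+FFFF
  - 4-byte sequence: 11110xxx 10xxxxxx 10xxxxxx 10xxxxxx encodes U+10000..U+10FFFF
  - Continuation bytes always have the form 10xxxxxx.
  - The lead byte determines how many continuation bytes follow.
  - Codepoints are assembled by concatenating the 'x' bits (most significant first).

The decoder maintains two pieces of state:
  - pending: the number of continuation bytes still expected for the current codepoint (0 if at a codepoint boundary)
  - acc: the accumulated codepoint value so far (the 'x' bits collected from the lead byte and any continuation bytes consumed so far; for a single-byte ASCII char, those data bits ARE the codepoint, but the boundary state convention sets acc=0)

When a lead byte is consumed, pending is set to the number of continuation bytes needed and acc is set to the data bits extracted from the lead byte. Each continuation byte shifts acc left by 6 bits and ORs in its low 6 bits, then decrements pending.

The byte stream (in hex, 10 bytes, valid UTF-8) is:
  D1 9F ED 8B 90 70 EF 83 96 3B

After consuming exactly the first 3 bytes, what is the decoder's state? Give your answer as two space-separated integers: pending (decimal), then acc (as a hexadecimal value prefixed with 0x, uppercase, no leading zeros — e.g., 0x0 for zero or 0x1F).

Byte[0]=D1: 2-byte lead. pending=1, acc=0x11
Byte[1]=9F: continuation. acc=(acc<<6)|0x1F=0x45F, pending=0
Byte[2]=ED: 3-byte lead. pending=2, acc=0xD

Answer: 2 0xD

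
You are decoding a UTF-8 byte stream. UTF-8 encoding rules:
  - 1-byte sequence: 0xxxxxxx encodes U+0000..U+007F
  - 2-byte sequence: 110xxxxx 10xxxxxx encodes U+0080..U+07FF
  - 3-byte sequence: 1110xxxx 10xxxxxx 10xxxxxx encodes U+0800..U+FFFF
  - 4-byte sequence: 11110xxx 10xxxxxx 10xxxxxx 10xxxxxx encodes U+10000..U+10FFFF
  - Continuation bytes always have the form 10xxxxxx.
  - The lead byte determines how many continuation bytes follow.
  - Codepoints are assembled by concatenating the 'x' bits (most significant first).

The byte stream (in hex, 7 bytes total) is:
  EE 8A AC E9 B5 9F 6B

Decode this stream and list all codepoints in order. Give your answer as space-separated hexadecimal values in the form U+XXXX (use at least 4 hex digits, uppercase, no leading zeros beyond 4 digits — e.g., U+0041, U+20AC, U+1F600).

Answer: U+E2AC U+9D5F U+006B

Derivation:
Byte[0]=EE: 3-byte lead, need 2 cont bytes. acc=0xE
Byte[1]=8A: continuation. acc=(acc<<6)|0x0A=0x38A
Byte[2]=AC: continuation. acc=(acc<<6)|0x2C=0xE2AC
Completed: cp=U+E2AC (starts at byte 0)
Byte[3]=E9: 3-byte lead, need 2 cont bytes. acc=0x9
Byte[4]=B5: continuation. acc=(acc<<6)|0x35=0x275
Byte[5]=9F: continuation. acc=(acc<<6)|0x1F=0x9D5F
Completed: cp=U+9D5F (starts at byte 3)
Byte[6]=6B: 1-byte ASCII. cp=U+006B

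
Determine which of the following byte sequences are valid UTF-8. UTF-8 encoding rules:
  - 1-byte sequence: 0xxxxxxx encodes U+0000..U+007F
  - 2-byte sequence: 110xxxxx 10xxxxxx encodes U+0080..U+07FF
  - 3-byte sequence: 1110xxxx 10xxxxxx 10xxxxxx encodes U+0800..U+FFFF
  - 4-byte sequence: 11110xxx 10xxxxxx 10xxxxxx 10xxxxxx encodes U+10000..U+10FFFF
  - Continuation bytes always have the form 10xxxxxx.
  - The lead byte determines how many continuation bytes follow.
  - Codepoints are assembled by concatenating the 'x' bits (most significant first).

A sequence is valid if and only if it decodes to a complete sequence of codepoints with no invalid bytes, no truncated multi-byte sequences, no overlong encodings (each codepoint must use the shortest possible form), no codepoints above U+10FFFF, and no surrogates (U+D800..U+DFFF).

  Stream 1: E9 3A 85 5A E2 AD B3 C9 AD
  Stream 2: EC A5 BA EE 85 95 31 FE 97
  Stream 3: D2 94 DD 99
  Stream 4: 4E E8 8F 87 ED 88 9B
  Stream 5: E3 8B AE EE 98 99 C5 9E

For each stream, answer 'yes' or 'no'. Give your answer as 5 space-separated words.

Answer: no no yes yes yes

Derivation:
Stream 1: error at byte offset 1. INVALID
Stream 2: error at byte offset 7. INVALID
Stream 3: decodes cleanly. VALID
Stream 4: decodes cleanly. VALID
Stream 5: decodes cleanly. VALID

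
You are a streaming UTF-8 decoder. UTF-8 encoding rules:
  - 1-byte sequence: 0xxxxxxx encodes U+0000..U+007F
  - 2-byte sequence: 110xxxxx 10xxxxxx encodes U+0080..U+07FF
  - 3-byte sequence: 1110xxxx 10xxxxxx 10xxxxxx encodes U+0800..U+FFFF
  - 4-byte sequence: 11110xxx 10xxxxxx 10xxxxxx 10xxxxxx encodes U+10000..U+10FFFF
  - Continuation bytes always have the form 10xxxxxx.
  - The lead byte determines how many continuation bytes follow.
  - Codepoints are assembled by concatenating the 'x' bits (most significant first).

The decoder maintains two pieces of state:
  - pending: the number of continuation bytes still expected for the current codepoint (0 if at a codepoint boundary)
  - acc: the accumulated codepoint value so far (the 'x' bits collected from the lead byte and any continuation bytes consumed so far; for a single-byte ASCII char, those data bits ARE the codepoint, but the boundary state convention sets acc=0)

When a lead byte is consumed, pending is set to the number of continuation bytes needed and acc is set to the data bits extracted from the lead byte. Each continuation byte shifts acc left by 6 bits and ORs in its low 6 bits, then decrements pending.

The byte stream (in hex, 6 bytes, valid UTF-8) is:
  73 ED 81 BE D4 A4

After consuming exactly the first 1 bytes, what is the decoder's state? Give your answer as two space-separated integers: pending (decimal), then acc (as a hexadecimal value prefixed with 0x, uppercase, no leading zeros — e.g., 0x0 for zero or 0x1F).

Byte[0]=73: 1-byte. pending=0, acc=0x0

Answer: 0 0x0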